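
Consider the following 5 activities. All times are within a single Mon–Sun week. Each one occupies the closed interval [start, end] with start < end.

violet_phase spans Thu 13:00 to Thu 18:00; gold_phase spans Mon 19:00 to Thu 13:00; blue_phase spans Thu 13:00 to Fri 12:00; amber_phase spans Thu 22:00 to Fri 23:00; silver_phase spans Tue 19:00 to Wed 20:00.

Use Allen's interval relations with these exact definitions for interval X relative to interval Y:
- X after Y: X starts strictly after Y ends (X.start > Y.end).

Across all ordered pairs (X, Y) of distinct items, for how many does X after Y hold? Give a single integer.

5

Checking all 20 ordered pairs for relation 'after'; matching pairs in alphabetical order:
(amber_phase, gold_phase): amber_phase after gold_phase ✓
(amber_phase, silver_phase): amber_phase after silver_phase ✓
(amber_phase, violet_phase): amber_phase after violet_phase ✓
(blue_phase, silver_phase): blue_phase after silver_phase ✓
(violet_phase, silver_phase): violet_phase after silver_phase ✓
Count: 5.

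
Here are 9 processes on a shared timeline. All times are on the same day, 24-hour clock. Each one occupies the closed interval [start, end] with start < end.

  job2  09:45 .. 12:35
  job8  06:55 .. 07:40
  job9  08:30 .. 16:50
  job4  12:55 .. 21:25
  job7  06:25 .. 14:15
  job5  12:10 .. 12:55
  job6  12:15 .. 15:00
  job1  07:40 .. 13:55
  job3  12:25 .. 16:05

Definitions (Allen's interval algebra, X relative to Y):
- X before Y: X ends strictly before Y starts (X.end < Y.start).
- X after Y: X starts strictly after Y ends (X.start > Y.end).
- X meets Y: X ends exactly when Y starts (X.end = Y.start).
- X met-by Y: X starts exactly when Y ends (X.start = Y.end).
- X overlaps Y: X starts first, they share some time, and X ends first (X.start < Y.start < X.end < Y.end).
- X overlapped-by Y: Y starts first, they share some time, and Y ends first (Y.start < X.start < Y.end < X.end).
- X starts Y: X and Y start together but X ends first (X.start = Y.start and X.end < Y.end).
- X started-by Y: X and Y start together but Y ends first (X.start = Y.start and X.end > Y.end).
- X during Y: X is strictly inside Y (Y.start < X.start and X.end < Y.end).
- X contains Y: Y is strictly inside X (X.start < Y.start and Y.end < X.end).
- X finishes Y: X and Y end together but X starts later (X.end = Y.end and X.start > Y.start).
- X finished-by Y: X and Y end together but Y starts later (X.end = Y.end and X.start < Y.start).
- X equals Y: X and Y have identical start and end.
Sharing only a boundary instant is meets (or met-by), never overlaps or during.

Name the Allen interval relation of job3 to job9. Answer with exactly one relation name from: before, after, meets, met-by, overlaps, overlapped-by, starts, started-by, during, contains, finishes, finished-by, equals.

job3 = [12:25, 16:05]; job9 = [08:30, 16:50].
Compare endpoints: job3.start > job9.start, job3.start < job9.end, job3.end > job9.start, job3.end < job9.end.
That pattern is 'during'.

during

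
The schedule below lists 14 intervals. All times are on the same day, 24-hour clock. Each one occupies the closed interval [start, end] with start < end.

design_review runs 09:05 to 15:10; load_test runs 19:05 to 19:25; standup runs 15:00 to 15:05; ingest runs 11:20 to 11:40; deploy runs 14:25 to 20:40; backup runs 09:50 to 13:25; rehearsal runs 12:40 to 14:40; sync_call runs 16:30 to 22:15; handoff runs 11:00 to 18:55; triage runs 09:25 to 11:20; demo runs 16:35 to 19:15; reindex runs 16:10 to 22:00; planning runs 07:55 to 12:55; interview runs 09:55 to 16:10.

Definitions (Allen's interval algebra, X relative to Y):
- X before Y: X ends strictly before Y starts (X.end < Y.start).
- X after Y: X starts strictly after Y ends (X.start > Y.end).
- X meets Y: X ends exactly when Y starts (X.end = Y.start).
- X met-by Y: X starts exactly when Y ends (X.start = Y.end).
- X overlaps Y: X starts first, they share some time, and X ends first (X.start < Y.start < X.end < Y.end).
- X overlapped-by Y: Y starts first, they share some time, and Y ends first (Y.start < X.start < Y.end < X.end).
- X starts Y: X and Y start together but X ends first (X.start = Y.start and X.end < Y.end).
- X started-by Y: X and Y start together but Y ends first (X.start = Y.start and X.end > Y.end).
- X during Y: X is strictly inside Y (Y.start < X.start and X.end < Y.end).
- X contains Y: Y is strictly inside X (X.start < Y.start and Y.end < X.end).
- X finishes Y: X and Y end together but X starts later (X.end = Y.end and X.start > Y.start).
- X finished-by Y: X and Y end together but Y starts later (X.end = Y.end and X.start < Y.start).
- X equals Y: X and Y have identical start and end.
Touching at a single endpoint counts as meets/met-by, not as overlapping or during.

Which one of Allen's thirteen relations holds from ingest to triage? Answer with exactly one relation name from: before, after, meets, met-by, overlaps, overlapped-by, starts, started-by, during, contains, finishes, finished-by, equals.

ingest = [11:20, 11:40]; triage = [09:25, 11:20].
Compare endpoints: ingest.start > triage.start, ingest.start = triage.end, ingest.end > triage.start, ingest.end > triage.end.
That pattern is 'met-by'.

met-by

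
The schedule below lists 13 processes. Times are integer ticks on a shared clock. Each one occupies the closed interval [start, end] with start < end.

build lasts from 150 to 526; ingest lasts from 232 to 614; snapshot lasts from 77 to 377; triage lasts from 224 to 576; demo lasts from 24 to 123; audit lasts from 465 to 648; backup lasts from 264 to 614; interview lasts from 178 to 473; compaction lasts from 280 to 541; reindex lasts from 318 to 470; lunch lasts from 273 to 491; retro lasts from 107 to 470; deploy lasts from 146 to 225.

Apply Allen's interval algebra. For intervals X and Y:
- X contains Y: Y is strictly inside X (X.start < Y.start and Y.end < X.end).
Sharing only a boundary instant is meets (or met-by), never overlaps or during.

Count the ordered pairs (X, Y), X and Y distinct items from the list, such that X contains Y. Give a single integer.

Checking all 156 ordered pairs for relation 'contains'; matching pairs in alphabetical order:
(backup, compaction): backup contains compaction ✓
(backup, lunch): backup contains lunch ✓
(backup, reindex): backup contains reindex ✓
(build, interview): build contains interview ✓
(build, lunch): build contains lunch ✓
(build, reindex): build contains reindex ✓
(compaction, reindex): compaction contains reindex ✓
(ingest, compaction): ingest contains compaction ✓
(ingest, lunch): ingest contains lunch ✓
(ingest, reindex): ingest contains reindex ✓
(interview, reindex): interview contains reindex ✓
(lunch, reindex): lunch contains reindex ✓
(retro, deploy): retro contains deploy ✓
(snapshot, deploy): snapshot contains deploy ✓
(triage, compaction): triage contains compaction ✓
(triage, lunch): triage contains lunch ✓
(triage, reindex): triage contains reindex ✓
Count: 17.

17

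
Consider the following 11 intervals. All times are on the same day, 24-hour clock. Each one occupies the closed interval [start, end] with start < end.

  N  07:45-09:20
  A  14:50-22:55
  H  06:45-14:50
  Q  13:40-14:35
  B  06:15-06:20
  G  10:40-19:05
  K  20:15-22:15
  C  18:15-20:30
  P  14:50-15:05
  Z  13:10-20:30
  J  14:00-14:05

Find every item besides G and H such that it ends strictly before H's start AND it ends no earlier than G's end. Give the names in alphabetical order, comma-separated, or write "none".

Conditions: its end is strictly before H's start (X.end < 06:45) AND its end is no earlier than G's end (X.end >= 19:05).
A: end 22:55 < 06:45? ✗; end 22:55 >= 19:05? ✓ → no.
B: end 06:20 < 06:45? ✓; end 06:20 >= 19:05? ✗ → no.
C: end 20:30 < 06:45? ✗; end 20:30 >= 19:05? ✓ → no.
J: end 14:05 < 06:45? ✗; end 14:05 >= 19:05? ✗ → no.
K: end 22:15 < 06:45? ✗; end 22:15 >= 19:05? ✓ → no.
N: end 09:20 < 06:45? ✗; end 09:20 >= 19:05? ✗ → no.
P: end 15:05 < 06:45? ✗; end 15:05 >= 19:05? ✗ → no.
Q: end 14:35 < 06:45? ✗; end 14:35 >= 19:05? ✗ → no.
Z: end 20:30 < 06:45? ✗; end 20:30 >= 19:05? ✓ → no.
Result: none.

none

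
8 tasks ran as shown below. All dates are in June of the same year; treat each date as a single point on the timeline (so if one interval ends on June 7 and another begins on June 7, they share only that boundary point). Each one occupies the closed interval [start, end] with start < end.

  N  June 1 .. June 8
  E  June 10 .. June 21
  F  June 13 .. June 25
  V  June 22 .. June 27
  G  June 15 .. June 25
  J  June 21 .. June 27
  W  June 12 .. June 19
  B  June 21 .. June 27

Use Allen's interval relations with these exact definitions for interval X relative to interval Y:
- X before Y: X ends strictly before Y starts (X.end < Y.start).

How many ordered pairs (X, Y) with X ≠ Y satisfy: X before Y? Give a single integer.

Checking all 56 ordered pairs for relation 'before'; matching pairs in alphabetical order:
(E, V): E before V ✓
(N, B): N before B ✓
(N, E): N before E ✓
(N, F): N before F ✓
(N, G): N before G ✓
(N, J): N before J ✓
(N, V): N before V ✓
(N, W): N before W ✓
(W, B): W before B ✓
(W, J): W before J ✓
(W, V): W before V ✓
Count: 11.

11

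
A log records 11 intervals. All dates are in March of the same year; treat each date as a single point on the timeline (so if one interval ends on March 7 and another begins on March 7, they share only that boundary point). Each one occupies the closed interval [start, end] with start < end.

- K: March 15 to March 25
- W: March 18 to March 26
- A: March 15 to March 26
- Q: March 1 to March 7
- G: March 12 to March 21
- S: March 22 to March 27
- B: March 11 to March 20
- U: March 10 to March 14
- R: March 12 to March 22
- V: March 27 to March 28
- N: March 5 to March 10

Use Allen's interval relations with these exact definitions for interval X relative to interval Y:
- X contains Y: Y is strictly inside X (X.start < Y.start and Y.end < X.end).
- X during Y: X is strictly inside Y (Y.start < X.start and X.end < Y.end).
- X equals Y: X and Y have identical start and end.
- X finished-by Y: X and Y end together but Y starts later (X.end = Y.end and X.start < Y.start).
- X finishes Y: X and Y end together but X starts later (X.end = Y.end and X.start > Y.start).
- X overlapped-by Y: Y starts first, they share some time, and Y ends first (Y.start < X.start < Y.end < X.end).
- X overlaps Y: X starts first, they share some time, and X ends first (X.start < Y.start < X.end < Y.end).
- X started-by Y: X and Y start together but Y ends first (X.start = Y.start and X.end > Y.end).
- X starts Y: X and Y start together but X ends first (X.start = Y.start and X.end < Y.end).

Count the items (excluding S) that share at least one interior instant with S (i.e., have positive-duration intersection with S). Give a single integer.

3

Target S = [March 22, March 27].
A [March 15, March 26] → overlaps → counts.
B [March 11, March 20] → before → no.
G [March 12, March 21] → before → no.
K [March 15, March 25] → overlaps → counts.
N [March 5, March 10] → before → no.
Q [March 1, March 7] → before → no.
R [March 12, March 22] → meets → no.
U [March 10, March 14] → before → no.
V [March 27, March 28] → met-by → no.
W [March 18, March 26] → overlaps → counts.
Total: 3.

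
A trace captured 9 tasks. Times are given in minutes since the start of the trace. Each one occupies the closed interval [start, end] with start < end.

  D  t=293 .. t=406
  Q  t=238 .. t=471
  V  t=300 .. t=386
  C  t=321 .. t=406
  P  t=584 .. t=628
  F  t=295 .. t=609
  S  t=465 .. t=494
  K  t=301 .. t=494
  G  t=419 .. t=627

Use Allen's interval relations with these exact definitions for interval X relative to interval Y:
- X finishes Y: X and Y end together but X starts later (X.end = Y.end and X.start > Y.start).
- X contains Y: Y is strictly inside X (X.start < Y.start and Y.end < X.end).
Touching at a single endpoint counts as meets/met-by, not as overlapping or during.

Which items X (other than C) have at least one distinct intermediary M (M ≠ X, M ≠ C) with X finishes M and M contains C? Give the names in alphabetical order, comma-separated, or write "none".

Target C = [t=321, t=406].
Intermediaries M with M contains C: F, K, Q.
Via F — items with X finishes F: none.
Via K — items with X finishes K: S.
Via Q — items with X finishes Q: none.
Union: S.

S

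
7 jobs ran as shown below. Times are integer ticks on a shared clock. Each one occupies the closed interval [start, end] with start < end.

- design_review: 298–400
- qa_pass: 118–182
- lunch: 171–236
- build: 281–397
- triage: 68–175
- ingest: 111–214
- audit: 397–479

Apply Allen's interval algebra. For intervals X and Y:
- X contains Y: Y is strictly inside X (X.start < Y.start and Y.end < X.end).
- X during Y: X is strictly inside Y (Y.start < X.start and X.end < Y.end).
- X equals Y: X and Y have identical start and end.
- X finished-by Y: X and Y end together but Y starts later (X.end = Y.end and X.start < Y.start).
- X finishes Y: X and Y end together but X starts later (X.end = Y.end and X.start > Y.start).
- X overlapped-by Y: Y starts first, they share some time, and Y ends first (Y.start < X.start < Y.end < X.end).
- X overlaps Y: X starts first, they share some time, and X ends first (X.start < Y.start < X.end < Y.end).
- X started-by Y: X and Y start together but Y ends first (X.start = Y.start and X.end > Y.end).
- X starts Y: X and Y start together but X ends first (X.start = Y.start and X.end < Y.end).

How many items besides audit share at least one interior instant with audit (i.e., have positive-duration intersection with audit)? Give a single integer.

1

Target audit = [397, 479].
build [281, 397] → meets → no.
design_review [298, 400] → overlaps → counts.
ingest [111, 214] → before → no.
lunch [171, 236] → before → no.
qa_pass [118, 182] → before → no.
triage [68, 175] → before → no.
Total: 1.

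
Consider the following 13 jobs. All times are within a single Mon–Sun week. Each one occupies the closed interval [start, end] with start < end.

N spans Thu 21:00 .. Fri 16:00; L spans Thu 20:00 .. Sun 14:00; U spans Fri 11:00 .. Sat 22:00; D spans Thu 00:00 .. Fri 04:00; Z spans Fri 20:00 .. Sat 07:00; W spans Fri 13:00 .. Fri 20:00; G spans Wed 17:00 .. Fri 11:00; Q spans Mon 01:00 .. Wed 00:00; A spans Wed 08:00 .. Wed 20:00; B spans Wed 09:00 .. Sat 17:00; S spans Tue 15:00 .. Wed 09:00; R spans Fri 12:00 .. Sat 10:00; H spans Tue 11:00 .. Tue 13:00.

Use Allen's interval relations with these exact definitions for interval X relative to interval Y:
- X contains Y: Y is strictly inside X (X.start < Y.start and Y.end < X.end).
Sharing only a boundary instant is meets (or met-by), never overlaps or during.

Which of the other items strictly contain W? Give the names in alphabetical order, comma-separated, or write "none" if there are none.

B, L, R, U

Target W = [Fri 13:00, Fri 20:00].
A [Wed 08:00, Wed 20:00] → before → no.
B [Wed 09:00, Sat 17:00] → contains → yes.
D [Thu 00:00, Fri 04:00] → before → no.
G [Wed 17:00, Fri 11:00] → before → no.
H [Tue 11:00, Tue 13:00] → before → no.
L [Thu 20:00, Sun 14:00] → contains → yes.
N [Thu 21:00, Fri 16:00] → overlaps → no.
Q [Mon 01:00, Wed 00:00] → before → no.
R [Fri 12:00, Sat 10:00] → contains → yes.
S [Tue 15:00, Wed 09:00] → before → no.
U [Fri 11:00, Sat 22:00] → contains → yes.
Z [Fri 20:00, Sat 07:00] → met-by → no.
Result: B, L, R, U.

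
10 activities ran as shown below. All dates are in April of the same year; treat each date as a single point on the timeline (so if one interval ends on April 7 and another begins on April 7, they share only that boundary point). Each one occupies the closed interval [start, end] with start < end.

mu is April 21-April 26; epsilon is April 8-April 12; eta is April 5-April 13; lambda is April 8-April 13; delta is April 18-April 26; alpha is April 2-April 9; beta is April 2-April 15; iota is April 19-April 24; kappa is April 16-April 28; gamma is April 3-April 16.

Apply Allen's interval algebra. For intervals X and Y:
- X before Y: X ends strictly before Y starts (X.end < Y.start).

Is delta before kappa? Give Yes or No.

delta = [April 18, April 26], kappa = [April 16, April 28].
Actual relation of delta to kappa: during.
Asked whether 'before' holds → No.

No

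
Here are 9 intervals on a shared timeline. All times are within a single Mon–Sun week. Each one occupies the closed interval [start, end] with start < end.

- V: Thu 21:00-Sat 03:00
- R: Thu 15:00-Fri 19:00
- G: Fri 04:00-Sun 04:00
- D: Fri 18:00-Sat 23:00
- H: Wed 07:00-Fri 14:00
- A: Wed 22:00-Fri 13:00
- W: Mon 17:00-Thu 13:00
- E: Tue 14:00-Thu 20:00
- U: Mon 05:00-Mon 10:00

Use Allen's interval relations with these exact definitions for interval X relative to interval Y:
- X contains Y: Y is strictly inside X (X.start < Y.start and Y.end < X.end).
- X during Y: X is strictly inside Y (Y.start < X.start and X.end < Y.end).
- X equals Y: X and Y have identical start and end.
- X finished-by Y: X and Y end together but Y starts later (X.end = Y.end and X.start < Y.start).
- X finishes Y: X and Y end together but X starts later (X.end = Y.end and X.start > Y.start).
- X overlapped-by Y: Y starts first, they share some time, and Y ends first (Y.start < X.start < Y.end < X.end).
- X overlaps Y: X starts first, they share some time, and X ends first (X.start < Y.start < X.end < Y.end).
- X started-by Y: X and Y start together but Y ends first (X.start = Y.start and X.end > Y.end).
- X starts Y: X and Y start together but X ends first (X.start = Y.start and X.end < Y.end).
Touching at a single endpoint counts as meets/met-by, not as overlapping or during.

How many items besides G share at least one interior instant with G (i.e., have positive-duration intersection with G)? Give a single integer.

Target G = [Fri 04:00, Sun 04:00].
A [Wed 22:00, Fri 13:00] → overlaps → counts.
D [Fri 18:00, Sat 23:00] → during → counts.
E [Tue 14:00, Thu 20:00] → before → no.
H [Wed 07:00, Fri 14:00] → overlaps → counts.
R [Thu 15:00, Fri 19:00] → overlaps → counts.
U [Mon 05:00, Mon 10:00] → before → no.
V [Thu 21:00, Sat 03:00] → overlaps → counts.
W [Mon 17:00, Thu 13:00] → before → no.
Total: 5.

5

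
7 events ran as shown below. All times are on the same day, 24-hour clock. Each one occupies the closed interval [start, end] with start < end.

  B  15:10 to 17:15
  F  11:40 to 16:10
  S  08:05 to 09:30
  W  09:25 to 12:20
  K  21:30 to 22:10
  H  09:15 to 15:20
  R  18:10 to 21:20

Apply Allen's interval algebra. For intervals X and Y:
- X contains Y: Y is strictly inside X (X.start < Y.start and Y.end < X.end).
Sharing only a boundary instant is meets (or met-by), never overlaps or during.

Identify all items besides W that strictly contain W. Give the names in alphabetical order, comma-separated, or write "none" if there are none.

Target W = [09:25, 12:20].
B [15:10, 17:15] → after → no.
F [11:40, 16:10] → overlapped-by → no.
H [09:15, 15:20] → contains → yes.
K [21:30, 22:10] → after → no.
R [18:10, 21:20] → after → no.
S [08:05, 09:30] → overlaps → no.
Result: H.

H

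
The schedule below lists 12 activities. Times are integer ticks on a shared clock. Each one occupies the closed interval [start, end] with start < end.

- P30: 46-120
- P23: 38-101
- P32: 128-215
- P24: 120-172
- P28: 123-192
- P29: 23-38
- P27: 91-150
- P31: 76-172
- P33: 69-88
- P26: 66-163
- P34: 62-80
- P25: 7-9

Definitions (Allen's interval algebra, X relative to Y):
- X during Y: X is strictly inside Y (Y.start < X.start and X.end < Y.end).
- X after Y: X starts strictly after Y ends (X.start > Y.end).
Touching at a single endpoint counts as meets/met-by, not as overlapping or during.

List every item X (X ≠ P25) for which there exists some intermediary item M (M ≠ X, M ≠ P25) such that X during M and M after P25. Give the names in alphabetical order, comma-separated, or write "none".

P27, P33, P34

Target P25 = [7, 9].
Intermediaries M with M after P25: P23, P24, P26, P27, P28, P29, P30, P31, P32, P33, P34.
Via P23 — items with X during P23: P33, P34.
Via P24 — items with X during P24: none.
Via P26 — items with X during P26: P27, P33.
Via P27 — items with X during P27: none.
Via P28 — items with X during P28: none.
Via P29 — items with X during P29: none.
Via P30 — items with X during P30: P33, P34.
Via P31 — items with X during P31: P27.
Via P32 — items with X during P32: none.
Via P33 — items with X during P33: none.
Via P34 — items with X during P34: none.
Union: P27, P33, P34.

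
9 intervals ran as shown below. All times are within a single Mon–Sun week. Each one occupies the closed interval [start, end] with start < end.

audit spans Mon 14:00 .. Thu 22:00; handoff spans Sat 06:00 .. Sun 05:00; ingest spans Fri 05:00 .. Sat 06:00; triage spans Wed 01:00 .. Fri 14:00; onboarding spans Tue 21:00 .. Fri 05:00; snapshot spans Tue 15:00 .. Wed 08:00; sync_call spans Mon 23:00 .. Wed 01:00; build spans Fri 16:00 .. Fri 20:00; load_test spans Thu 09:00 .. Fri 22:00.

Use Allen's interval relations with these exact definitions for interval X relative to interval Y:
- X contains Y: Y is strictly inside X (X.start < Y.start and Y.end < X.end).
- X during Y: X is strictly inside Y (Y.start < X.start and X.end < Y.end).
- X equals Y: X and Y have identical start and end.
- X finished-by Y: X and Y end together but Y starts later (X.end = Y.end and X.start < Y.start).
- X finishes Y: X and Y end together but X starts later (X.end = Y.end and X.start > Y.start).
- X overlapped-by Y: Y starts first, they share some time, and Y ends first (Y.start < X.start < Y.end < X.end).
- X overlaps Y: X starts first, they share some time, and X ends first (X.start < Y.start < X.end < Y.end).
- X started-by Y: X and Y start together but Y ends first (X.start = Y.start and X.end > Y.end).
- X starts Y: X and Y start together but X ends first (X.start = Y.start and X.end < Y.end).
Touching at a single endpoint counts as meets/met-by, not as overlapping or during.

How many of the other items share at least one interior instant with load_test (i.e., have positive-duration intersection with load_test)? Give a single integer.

Target load_test = [Thu 09:00, Fri 22:00].
audit [Mon 14:00, Thu 22:00] → overlaps → counts.
build [Fri 16:00, Fri 20:00] → during → counts.
handoff [Sat 06:00, Sun 05:00] → after → no.
ingest [Fri 05:00, Sat 06:00] → overlapped-by → counts.
onboarding [Tue 21:00, Fri 05:00] → overlaps → counts.
snapshot [Tue 15:00, Wed 08:00] → before → no.
sync_call [Mon 23:00, Wed 01:00] → before → no.
triage [Wed 01:00, Fri 14:00] → overlaps → counts.
Total: 5.

5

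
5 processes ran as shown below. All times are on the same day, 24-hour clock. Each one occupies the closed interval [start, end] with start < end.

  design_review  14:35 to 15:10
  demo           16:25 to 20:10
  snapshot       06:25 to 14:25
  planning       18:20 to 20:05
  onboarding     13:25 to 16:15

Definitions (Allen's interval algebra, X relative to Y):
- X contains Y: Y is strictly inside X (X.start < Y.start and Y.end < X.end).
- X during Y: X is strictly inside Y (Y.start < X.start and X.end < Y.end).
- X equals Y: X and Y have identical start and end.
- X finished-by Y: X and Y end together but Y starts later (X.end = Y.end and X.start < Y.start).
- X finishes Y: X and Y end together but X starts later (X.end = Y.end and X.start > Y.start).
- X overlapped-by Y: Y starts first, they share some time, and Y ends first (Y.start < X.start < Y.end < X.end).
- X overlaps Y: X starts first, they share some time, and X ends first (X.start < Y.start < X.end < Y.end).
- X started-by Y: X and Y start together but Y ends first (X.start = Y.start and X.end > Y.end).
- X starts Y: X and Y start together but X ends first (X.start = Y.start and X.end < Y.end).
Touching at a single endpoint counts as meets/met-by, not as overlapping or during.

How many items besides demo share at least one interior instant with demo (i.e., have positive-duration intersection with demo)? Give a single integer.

Target demo = [16:25, 20:10].
design_review [14:35, 15:10] → before → no.
onboarding [13:25, 16:15] → before → no.
planning [18:20, 20:05] → during → counts.
snapshot [06:25, 14:25] → before → no.
Total: 1.

1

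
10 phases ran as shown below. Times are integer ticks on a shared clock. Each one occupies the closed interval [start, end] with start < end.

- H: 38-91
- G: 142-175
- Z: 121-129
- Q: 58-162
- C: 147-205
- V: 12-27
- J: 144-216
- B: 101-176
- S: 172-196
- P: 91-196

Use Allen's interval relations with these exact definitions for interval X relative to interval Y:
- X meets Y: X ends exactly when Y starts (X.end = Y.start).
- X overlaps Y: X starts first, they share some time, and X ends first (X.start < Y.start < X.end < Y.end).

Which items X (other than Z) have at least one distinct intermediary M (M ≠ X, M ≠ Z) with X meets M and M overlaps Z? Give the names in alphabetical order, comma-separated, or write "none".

none

Target Z = [121, 129].
Intermediaries M with M overlaps Z: none.
Union: none.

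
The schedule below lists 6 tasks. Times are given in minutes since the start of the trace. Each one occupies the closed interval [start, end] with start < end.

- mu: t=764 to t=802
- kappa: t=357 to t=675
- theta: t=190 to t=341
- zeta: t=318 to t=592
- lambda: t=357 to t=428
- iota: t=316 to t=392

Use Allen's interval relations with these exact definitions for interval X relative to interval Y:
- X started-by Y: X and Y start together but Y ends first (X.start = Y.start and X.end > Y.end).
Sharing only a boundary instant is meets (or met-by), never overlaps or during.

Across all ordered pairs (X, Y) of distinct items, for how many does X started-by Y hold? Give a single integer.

Checking all 30 ordered pairs for relation 'started-by'; matching pairs in alphabetical order:
(kappa, lambda): kappa started-by lambda ✓
Count: 1.

1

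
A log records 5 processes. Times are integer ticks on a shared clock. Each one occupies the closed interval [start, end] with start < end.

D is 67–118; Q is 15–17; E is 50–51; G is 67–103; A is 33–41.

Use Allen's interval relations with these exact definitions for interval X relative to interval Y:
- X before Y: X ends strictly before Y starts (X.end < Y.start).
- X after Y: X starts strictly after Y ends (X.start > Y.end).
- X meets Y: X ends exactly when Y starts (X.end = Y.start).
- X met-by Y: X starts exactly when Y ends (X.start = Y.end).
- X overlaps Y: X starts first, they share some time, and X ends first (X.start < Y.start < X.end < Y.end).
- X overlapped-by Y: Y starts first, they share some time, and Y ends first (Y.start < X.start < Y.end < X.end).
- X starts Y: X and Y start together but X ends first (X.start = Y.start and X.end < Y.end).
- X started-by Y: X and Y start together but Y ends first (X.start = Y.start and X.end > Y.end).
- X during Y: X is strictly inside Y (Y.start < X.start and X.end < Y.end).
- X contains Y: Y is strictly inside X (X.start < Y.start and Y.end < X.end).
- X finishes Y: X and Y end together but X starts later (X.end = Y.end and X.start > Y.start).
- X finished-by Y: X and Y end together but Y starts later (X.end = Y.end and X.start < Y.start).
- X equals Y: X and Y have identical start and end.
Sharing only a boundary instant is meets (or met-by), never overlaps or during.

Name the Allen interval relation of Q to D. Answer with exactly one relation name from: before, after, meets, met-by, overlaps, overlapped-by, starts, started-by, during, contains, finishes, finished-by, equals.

before

Q = [15, 17]; D = [67, 118].
Compare endpoints: Q.start < D.start, Q.start < D.end, Q.end < D.start, Q.end < D.end.
That pattern is 'before'.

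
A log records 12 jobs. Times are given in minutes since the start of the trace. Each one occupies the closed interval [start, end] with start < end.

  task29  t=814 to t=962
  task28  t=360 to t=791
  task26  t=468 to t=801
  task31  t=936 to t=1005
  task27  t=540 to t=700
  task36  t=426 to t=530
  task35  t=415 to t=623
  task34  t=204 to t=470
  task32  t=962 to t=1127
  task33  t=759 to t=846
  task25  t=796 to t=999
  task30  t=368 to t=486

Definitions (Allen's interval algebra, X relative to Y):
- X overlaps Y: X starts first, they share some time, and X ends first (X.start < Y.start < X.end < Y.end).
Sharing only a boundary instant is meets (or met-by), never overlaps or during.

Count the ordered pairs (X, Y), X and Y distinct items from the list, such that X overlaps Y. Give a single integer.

21

Checking all 132 ordered pairs for relation 'overlaps'; matching pairs in alphabetical order:
(task25, task31): task25 overlaps task31 ✓
(task25, task32): task25 overlaps task32 ✓
(task26, task25): task26 overlaps task25 ✓
(task26, task33): task26 overlaps task33 ✓
(task28, task26): task28 overlaps task26 ✓
(task28, task33): task28 overlaps task33 ✓
(task29, task31): task29 overlaps task31 ✓
(task30, task26): task30 overlaps task26 ✓
(task30, task35): task30 overlaps task35 ✓
(task30, task36): task30 overlaps task36 ✓
(task31, task32): task31 overlaps task32 ✓
(task33, task25): task33 overlaps task25 ✓
(task33, task29): task33 overlaps task29 ✓
(task34, task26): task34 overlaps task26 ✓
(task34, task28): task34 overlaps task28 ✓
(task34, task30): task34 overlaps task30 ✓
(task34, task35): task34 overlaps task35 ✓
(task34, task36): task34 overlaps task36 ✓
(task35, task26): task35 overlaps task26 ✓
(task35, task27): task35 overlaps task27 ✓
(task36, task26): task36 overlaps task26 ✓
Count: 21.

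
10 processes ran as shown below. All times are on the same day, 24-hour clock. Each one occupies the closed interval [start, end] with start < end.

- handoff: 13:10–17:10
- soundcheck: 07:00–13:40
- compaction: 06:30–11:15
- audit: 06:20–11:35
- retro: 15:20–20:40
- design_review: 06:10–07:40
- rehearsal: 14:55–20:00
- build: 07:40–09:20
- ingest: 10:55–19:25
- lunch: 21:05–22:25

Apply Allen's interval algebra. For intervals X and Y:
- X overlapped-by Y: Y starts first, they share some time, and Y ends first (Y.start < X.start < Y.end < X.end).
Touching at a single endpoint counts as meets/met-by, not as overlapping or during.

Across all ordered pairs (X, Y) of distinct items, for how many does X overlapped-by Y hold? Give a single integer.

Checking all 90 ordered pairs for relation 'overlapped-by'; matching pairs in alphabetical order:
(audit, design_review): audit overlapped-by design_review ✓
(compaction, design_review): compaction overlapped-by design_review ✓
(handoff, soundcheck): handoff overlapped-by soundcheck ✓
(ingest, audit): ingest overlapped-by audit ✓
(ingest, compaction): ingest overlapped-by compaction ✓
(ingest, soundcheck): ingest overlapped-by soundcheck ✓
(rehearsal, handoff): rehearsal overlapped-by handoff ✓
(rehearsal, ingest): rehearsal overlapped-by ingest ✓
(retro, handoff): retro overlapped-by handoff ✓
(retro, ingest): retro overlapped-by ingest ✓
(retro, rehearsal): retro overlapped-by rehearsal ✓
(soundcheck, audit): soundcheck overlapped-by audit ✓
(soundcheck, compaction): soundcheck overlapped-by compaction ✓
(soundcheck, design_review): soundcheck overlapped-by design_review ✓
Count: 14.

14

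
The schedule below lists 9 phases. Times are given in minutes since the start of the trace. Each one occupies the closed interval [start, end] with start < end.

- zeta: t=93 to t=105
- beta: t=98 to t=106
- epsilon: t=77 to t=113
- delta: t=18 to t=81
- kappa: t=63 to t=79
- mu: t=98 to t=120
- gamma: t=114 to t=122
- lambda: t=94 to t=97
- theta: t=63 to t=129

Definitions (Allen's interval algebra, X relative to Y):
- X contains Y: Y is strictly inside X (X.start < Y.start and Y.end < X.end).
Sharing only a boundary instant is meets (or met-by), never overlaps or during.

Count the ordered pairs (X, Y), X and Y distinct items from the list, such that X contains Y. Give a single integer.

11

Checking all 72 ordered pairs for relation 'contains'; matching pairs in alphabetical order:
(delta, kappa): delta contains kappa ✓
(epsilon, beta): epsilon contains beta ✓
(epsilon, lambda): epsilon contains lambda ✓
(epsilon, zeta): epsilon contains zeta ✓
(theta, beta): theta contains beta ✓
(theta, epsilon): theta contains epsilon ✓
(theta, gamma): theta contains gamma ✓
(theta, lambda): theta contains lambda ✓
(theta, mu): theta contains mu ✓
(theta, zeta): theta contains zeta ✓
(zeta, lambda): zeta contains lambda ✓
Count: 11.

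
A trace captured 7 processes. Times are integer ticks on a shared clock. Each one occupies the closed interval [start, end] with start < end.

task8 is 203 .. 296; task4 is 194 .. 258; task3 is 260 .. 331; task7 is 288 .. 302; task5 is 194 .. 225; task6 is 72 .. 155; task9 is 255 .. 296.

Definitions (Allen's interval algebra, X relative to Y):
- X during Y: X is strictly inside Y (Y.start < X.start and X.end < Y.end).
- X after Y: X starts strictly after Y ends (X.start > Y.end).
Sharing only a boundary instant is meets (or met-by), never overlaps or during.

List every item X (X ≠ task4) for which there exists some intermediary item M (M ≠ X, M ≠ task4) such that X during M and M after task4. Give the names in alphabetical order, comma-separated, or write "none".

task7

Target task4 = [194, 258].
Intermediaries M with M after task4: task3, task7.
Via task3 — items with X during task3: task7.
Via task7 — items with X during task7: none.
Union: task7.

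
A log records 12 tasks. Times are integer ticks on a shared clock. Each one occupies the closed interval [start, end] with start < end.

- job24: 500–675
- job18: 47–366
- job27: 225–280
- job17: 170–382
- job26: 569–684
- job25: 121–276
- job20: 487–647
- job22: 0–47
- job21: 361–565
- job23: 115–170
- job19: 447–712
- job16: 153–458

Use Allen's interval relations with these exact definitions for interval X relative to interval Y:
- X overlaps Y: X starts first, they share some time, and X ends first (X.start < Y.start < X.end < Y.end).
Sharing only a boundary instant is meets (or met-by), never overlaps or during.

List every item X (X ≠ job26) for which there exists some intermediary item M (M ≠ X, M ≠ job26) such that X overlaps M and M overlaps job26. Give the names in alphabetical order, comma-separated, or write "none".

Target job26 = [569, 684].
Intermediaries M with M overlaps job26: job20, job24.
Via job20 — items with X overlaps job20: job21.
Via job24 — items with X overlaps job24: job20, job21.
Union: job20, job21.

job20, job21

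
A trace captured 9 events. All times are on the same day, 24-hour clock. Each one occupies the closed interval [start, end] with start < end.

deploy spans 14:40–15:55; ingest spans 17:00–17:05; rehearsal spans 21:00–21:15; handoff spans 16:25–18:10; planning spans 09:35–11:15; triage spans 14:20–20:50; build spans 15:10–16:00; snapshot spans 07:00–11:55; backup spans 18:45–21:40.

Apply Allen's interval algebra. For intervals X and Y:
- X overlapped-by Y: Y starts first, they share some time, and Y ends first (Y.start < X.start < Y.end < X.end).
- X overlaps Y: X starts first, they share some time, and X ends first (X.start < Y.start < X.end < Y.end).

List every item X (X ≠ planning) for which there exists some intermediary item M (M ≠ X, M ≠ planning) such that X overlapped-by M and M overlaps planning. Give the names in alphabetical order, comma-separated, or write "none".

Target planning = [09:35, 11:15].
Intermediaries M with M overlaps planning: none.
Union: none.

none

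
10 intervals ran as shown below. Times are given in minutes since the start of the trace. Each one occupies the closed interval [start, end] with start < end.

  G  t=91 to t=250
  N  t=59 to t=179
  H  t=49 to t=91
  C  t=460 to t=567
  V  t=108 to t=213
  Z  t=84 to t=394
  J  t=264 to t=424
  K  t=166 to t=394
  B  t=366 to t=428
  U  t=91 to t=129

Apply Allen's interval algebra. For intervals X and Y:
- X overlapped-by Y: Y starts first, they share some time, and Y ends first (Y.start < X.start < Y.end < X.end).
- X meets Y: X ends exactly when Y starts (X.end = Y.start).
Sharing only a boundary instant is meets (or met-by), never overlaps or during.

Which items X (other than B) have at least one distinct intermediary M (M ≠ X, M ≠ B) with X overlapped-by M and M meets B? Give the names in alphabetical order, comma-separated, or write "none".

none

Target B = [t=366, t=428].
Intermediaries M with M meets B: none.
Union: none.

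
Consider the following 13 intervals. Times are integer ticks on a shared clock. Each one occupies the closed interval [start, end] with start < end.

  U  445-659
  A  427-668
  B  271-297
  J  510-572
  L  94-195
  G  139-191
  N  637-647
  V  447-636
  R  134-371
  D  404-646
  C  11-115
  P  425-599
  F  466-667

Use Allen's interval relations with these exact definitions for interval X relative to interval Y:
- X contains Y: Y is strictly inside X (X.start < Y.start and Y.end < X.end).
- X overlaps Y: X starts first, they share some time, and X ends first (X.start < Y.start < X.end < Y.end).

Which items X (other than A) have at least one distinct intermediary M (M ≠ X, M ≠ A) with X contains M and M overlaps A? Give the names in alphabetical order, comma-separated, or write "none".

D

Target A = [427, 668].
Intermediaries M with M overlaps A: D, P.
Via D — items with X contains D: none.
Via P — items with X contains P: D.
Union: D.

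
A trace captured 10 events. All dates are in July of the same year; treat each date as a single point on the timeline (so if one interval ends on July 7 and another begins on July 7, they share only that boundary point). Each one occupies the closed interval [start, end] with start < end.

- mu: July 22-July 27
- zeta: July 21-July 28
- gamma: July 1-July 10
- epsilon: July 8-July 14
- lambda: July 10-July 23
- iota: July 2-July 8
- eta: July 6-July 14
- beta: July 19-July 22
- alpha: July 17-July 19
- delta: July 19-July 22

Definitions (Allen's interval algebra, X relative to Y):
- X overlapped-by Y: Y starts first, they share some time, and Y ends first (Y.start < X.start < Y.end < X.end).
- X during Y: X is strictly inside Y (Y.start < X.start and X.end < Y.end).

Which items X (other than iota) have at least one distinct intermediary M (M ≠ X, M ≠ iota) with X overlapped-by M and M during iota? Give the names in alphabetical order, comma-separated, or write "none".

none

Target iota = [July 2, July 8].
Intermediaries M with M during iota: none.
Union: none.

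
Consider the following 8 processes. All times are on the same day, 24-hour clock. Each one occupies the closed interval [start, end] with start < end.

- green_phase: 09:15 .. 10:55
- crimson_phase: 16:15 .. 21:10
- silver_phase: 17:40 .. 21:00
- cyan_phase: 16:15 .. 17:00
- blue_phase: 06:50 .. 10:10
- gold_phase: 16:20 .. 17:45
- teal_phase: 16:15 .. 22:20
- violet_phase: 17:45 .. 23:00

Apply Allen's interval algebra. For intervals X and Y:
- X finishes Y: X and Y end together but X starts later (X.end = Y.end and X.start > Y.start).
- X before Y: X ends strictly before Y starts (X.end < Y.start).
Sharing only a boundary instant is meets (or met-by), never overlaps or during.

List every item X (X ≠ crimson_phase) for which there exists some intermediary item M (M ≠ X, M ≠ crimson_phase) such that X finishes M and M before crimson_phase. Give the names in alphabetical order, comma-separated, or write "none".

Target crimson_phase = [16:15, 21:10].
Intermediaries M with M before crimson_phase: blue_phase, green_phase.
Via blue_phase — items with X finishes blue_phase: none.
Via green_phase — items with X finishes green_phase: none.
Union: none.

none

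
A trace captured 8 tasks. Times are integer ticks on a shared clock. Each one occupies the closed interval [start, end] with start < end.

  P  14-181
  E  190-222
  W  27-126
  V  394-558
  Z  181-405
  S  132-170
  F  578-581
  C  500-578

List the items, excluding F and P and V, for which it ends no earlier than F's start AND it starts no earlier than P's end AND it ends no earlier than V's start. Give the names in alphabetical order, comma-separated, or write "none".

C

Conditions: its end is no earlier than F's start (X.end >= 578) AND its start is no earlier than P's end (X.start >= 181) AND its end is no earlier than V's start (X.end >= 394).
C: end 578 >= 578? ✓; start 500 >= 181? ✓; end 578 >= 394? ✓ → yes.
E: end 222 >= 578? ✗; start 190 >= 181? ✓; end 222 >= 394? ✗ → no.
S: end 170 >= 578? ✗; start 132 >= 181? ✗; end 170 >= 394? ✗ → no.
W: end 126 >= 578? ✗; start 27 >= 181? ✗; end 126 >= 394? ✗ → no.
Z: end 405 >= 578? ✗; start 181 >= 181? ✓; end 405 >= 394? ✓ → no.
Result: C.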